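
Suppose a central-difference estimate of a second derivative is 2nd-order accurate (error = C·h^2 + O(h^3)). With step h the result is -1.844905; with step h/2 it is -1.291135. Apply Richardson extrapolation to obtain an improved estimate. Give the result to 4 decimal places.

-1.1065

The leading error scales as h^2; refining by a factor of 2 reduces it by 2^2 = 4.
Extrapolated value = (4·A(h/2) − A(h)) / (4 − 1)
= (4·(-1.291135) − (-1.844905)) / 3
= -3.319635 / 3 = -1.106545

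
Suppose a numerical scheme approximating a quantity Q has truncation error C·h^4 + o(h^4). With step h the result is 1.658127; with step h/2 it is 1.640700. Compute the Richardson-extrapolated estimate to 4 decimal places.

1.6395

Extrapolated value = (16·A(h/2) − A(h)) / (16 − 1)
= (16·1.640700 − 1.658127) / 15
= 24.593073 / 15 = 1.639538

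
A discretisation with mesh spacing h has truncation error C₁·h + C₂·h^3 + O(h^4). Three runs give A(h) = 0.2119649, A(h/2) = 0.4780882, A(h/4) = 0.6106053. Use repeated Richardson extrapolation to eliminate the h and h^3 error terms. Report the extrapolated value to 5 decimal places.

First eliminate the h term (factor 2^1 = 2):
  B₁ = (2·0.4780882 − 0.2119649)/1 = 0.7442115
  B₂ = (2·0.6106053 − 0.4780882)/1 = 0.7431224
Then eliminate the h^3 term (factor 2^3 = 8):
  (8·0.7431224 − 0.7442115)/7 = 0.7429668

0.74297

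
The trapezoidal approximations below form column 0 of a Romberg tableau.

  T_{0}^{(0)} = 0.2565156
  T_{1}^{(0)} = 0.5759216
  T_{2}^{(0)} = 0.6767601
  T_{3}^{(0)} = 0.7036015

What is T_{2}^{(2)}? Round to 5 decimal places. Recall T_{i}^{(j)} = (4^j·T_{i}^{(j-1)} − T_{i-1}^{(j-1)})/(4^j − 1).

0.71224

T_{1}^{(1)} = (4·0.5759216 − 0.2565156) / 3 = 0.6823903
T_{2}^{(1)} = 0.6767601 + (0.6767601 − 0.5759216)/3 = 0.7103729
T_{2}^{(2)} = 0.7103729 + (0.7103729 − 0.6823903)/15 = 0.7122384
(Column j=1 coincides with Simpson's rule on the same nodes.)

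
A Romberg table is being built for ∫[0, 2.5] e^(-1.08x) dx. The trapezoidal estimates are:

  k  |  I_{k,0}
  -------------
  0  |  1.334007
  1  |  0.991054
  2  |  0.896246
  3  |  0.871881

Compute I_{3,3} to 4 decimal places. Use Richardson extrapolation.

Richardson extrapolation on the trapezoidal column (denominator 4−1=3):
I_{1,1} = (4·0.991054 − 1.334007) / 3 = 0.876736
I_{2,1} = 0.896246 + (0.896246 − 0.991054)/3 = 0.864643
I_{3,1} = 0.871881 + (0.871881 − 0.896246)/3 = 0.863759
I_{2,2} = 0.864643 + (0.864643 − 0.876736)/15 = 0.863837
I_{3,2} = (16·0.863759 − 0.864643) / 15 = 0.863700
I_{3,3} = (64·0.863700 − 0.863837) / 63 = 0.863698
(Column j=1 coincides with Simpson's rule on the same nodes.)

0.8637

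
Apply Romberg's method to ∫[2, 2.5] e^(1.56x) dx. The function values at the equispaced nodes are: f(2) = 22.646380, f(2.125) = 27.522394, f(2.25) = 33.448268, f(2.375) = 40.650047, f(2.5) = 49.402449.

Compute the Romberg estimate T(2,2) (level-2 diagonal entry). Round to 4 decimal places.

17.1513

T(0,0) (trapezoid, 1 panel, h=0.5000): 18.012207
T(1,0) (trapezoid, 2 panels, h=0.2500): 17.368171
T(2,0) (trapezoid, 4 panels, h=0.1250): 17.205640
T(1,1) = 17.368171 + (17.368171 − 18.012207)/3 = 17.153492
T(2,1) = 17.205640 + (17.205640 − 17.368171)/3 = 17.151463
T(2,2) = 17.151463 + (17.151463 − 17.153492)/15 = 17.151328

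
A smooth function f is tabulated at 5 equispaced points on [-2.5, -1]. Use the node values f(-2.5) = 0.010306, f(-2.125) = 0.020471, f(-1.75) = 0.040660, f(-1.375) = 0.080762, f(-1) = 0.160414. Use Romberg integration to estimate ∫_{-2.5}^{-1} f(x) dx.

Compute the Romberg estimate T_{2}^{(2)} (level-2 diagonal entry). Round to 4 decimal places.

0.0820

T_{0}^{(0)} (trapezoid, 1 panel, h=1.5000): 0.128040
T_{1}^{(0)} (trapezoid, 2 panels, h=0.7500): 0.094515
T_{2}^{(0)} (trapezoid, 4 panels, h=0.3750): 0.085220
T_{1}^{(1)} = 0.094515 + (0.094515 − 0.128040)/3 = 0.083340
T_{2}^{(1)} = 0.085220 + (0.085220 − 0.094515)/3 = 0.082122
T_{2}^{(2)} = 0.082122 + (0.082122 − 0.083340)/15 = 0.082041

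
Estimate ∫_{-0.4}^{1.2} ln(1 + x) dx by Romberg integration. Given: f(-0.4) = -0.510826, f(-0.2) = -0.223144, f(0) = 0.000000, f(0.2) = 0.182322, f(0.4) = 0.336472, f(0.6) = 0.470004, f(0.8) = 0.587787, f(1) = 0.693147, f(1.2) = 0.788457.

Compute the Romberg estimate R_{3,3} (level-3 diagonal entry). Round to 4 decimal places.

0.4411

R_{0,0} (trapezoid, 1 panel, h=1.6000): 0.222105
R_{1,0} (trapezoid, 2 panels, h=0.8000): 0.380230
R_{2,0} (trapezoid, 4 panels, h=0.4000): 0.425230
R_{3,0} (trapezoid, 8 panels, h=0.2000): 0.437081
R_{1,1} = 0.380230 + (0.380230 − 0.222105)/3 = 0.432938
R_{2,1} = 0.425230 + (0.425230 − 0.380230)/3 = 0.440230
R_{3,1} = 0.437081 + (0.437081 − 0.425230)/3 = 0.441031
R_{2,2} = 0.440230 + (0.440230 − 0.432938)/15 = 0.440716
R_{3,2} = 0.441031 + (0.441031 − 0.440230)/15 = 0.441084
R_{3,3} = 0.441084 + (0.441084 − 0.440716)/63 = 0.441090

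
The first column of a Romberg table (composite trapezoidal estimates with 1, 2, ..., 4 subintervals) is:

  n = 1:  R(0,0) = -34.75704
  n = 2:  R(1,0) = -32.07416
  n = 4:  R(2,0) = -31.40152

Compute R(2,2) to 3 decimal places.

-31.177

Richardson extrapolation on the trapezoidal column (denominator 4−1=3):
R(1,1) = -32.07416 + (-32.07416 − (-34.75704))/3 = -31.17987
R(2,1) = -31.40152 + (-31.40152 − (-32.07416))/3 = -31.17731
R(2,2) = (16·(-31.17731) − (-31.17987)) / 15 = -31.17714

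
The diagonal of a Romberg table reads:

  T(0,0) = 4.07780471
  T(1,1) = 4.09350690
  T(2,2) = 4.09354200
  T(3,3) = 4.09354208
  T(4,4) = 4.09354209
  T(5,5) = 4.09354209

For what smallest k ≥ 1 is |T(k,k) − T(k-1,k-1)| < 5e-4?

k = 2

|T(1,1) − T(0,0)| = 0.01570219 ≥ 5e-4
|T(2,2) − T(1,1)| = 0.00003510 < 5e-4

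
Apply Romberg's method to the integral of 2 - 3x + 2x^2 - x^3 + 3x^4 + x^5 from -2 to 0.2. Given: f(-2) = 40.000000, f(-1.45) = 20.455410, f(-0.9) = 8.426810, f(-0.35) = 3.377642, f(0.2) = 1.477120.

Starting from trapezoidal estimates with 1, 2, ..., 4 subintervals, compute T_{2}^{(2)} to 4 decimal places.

28.2118

T_{0}^{(0)} (trapezoid, 1 panel, h=2.2000): 45.624832
T_{1}^{(0)} (trapezoid, 2 panels, h=1.1000): 32.081907
T_{2}^{(0)} (trapezoid, 4 panels, h=0.5500): 29.149132
T_{1}^{(1)} = 32.081907 + (32.081907 − 45.624832)/3 = 27.567599
T_{2}^{(1)} = 29.149132 + (29.149132 − 32.081907)/3 = 28.171540
T_{2}^{(2)} = 28.171540 + (28.171540 − 27.567599)/15 = 28.211803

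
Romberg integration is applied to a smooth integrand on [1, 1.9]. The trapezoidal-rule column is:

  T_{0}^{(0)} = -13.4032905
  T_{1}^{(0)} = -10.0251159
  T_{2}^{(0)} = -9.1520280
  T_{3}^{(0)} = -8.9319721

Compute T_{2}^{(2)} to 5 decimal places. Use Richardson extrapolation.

T_{1}^{(1)} = -10.0251159 + (-10.0251159 − (-13.4032905))/3 = -8.8990577
T_{2}^{(1)} = (4·(-9.1520280) − (-10.0251159)) / 3 = -8.8609987
T_{2}^{(2)} = -8.8609987 + (-8.8609987 − (-8.8990577))/15 = -8.8584614
(Column j=1 coincides with Simpson's rule on the same nodes.)

-8.85846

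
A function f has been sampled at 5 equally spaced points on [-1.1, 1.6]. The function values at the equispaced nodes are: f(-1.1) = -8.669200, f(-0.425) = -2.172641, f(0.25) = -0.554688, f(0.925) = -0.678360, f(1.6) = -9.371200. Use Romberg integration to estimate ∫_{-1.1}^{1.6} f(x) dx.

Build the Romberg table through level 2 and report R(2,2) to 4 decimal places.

R(0,0) (trapezoid, 1 panel, h=2.7000): -24.354540
R(1,0) (trapezoid, 2 panels, h=1.3500): -12.926099
R(2,0) (trapezoid, 4 panels, h=0.6750): -8.387475
R(1,1) = -12.926099 + (-12.926099 − (-24.354540))/3 = -9.116619
R(2,1) = -8.387475 + (-8.387475 − (-12.926099))/3 = -6.874600
R(2,2) = -6.874600 + (-6.874600 − (-9.116619))/15 = -6.725132

-6.7251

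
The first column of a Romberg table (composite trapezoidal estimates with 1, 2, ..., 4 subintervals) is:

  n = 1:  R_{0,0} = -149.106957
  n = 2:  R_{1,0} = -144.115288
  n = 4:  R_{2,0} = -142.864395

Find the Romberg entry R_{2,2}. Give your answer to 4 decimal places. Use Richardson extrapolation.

Richardson extrapolation on the trapezoidal column (denominator 4−1=3):
R_{1,1} = -144.115288 + (-144.115288 − (-149.106957))/3 = -142.451398
R_{2,1} = -142.864395 + (-142.864395 − (-144.115288))/3 = -142.447431
R_{2,2} = -142.447431 + (-142.447431 − (-142.451398))/15 = -142.447167

-142.4472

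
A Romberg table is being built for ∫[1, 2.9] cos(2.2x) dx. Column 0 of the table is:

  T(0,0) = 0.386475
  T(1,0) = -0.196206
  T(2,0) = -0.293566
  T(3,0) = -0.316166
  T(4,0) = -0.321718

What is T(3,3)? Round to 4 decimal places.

-0.3236

T(1,1) = -0.196206 + (-0.196206 − 0.386475)/3 = -0.390433
T(2,1) = -0.293566 + (-0.293566 − (-0.196206))/3 = -0.326019
T(3,1) = (4·(-0.316166) − (-0.293566)) / 3 = -0.323699
T(2,2) = (16·(-0.326019) − (-0.390433)) / 15 = -0.321725
T(3,2) = (16·(-0.323699) − (-0.326019)) / 15 = -0.323544
T(3,3) = -0.323544 + (-0.323544 − (-0.321725))/63 = -0.323573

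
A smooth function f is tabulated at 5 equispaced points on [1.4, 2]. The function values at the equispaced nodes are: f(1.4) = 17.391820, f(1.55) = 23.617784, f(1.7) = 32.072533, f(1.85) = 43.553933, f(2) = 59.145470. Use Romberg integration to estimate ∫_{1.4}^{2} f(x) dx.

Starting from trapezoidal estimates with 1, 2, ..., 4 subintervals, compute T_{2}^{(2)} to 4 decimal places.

20.4675

T_{0}^{(0)} (trapezoid, 1 panel, h=0.6000): 22.961187
T_{1}^{(0)} (trapezoid, 2 panels, h=0.3000): 21.102353
T_{2}^{(0)} (trapezoid, 4 panels, h=0.1500): 20.626934
T_{1}^{(1)} = 21.102353 + (21.102353 − 22.961187)/3 = 20.482742
T_{2}^{(1)} = 20.626934 + (20.626934 − 21.102353)/3 = 20.468461
T_{2}^{(2)} = 20.468461 + (20.468461 − 20.482742)/15 = 20.467509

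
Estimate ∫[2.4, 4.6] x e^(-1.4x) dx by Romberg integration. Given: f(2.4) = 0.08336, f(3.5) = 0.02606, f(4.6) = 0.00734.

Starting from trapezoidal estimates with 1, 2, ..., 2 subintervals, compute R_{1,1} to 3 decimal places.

R_{0,0} (trapezoid, 1 panel, h=2.2000): 0.09977
R_{1,0} (trapezoid, 2 panels, h=1.1000): 0.07855
R_{1,1} = 0.07855 + (0.07855 − 0.09977)/3 = 0.07148

0.071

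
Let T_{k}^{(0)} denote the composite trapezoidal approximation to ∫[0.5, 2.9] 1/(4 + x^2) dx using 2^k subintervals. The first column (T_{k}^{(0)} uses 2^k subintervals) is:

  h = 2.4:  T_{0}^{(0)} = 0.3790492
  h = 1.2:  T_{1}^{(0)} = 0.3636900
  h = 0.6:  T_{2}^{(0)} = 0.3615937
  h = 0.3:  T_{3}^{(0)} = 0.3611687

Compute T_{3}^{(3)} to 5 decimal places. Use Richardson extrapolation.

Richardson extrapolation on the trapezoidal column (denominator 4−1=3):
T_{1}^{(1)} = 0.3636900 + (0.3636900 − 0.3790492)/3 = 0.3585703
T_{2}^{(1)} = 0.3615937 + (0.3615937 − 0.3636900)/3 = 0.3608949
T_{3}^{(1)} = 0.3611687 + (0.3611687 − 0.3615937)/3 = 0.3610270
T_{2}^{(2)} = 0.3608949 + (0.3608949 − 0.3585703)/15 = 0.3610499
T_{3}^{(2)} = 0.3610270 + (0.3610270 − 0.3608949)/15 = 0.3610358
T_{3}^{(3)} = (64·0.3610358 − 0.3610499) / 63 = 0.3610356

0.36104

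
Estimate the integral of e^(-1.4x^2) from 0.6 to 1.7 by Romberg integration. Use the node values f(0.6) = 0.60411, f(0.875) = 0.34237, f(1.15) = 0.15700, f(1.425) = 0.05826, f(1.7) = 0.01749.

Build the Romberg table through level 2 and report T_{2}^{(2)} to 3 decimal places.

T_{0}^{(0)} (trapezoid, 1 panel, h=1.1000): 0.34188
T_{1}^{(0)} (trapezoid, 2 panels, h=0.5500): 0.25729
T_{2}^{(0)} (trapezoid, 4 panels, h=0.2750): 0.23882
T_{1}^{(1)} = 0.25729 + (0.25729 − 0.34188)/3 = 0.22909
T_{2}^{(1)} = 0.23882 + (0.23882 − 0.25729)/3 = 0.23266
T_{2}^{(2)} = 0.23266 + (0.23266 − 0.22909)/15 = 0.23290

0.233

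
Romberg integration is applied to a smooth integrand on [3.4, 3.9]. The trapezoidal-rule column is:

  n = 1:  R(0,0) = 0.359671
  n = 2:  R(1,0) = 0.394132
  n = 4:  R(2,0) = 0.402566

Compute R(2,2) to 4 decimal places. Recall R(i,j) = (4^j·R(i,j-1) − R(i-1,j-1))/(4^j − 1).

0.4054

Richardson extrapolation on the trapezoidal column (denominator 4−1=3):
R(1,1) = 0.394132 + (0.394132 − 0.359671)/3 = 0.405619
R(2,1) = (4·0.402566 − 0.394132) / 3 = 0.405377
R(2,2) = 0.405377 + (0.405377 − 0.405619)/15 = 0.405361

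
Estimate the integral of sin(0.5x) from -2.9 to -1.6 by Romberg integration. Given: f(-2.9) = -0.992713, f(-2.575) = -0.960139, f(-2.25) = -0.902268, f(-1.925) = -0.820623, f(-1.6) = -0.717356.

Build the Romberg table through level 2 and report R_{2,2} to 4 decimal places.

R_{0,0} (trapezoid, 1 panel, h=1.3000): -1.111545
R_{1,0} (trapezoid, 2 panels, h=0.6500): -1.142247
R_{2,0} (trapezoid, 4 panels, h=0.3250): -1.149871
R_{1,1} = -1.142247 + (-1.142247 − (-1.111545))/3 = -1.152481
R_{2,1} = -1.149871 + (-1.149871 − (-1.142247))/3 = -1.152412
R_{2,2} = -1.152412 + (-1.152412 − (-1.152481))/15 = -1.152407

-1.1524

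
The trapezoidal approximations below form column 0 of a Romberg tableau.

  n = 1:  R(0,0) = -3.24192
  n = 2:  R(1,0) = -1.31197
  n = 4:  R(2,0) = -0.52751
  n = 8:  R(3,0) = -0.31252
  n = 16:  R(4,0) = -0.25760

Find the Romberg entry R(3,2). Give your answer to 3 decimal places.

-0.239

R(2,1) = -0.52751 + (-0.52751 − (-1.31197))/3 = -0.26602
R(3,1) = -0.31252 + (-0.31252 − (-0.52751))/3 = -0.24086
R(3,2) = (16·(-0.24086) − (-0.26602)) / 15 = -0.23918
(Column j=1 coincides with Simpson's rule on the same nodes.)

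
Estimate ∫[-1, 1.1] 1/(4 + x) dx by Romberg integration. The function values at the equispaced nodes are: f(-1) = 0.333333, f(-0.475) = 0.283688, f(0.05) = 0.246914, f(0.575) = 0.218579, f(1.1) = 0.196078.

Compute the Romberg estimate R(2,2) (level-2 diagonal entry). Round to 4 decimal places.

0.5306

R(0,0) (trapezoid, 1 panel, h=2.1000): 0.555882
R(1,0) (trapezoid, 2 panels, h=1.0500): 0.537200
R(2,0) (trapezoid, 4 panels, h=0.5250): 0.532290
R(1,1) = 0.537200 + (0.537200 − 0.555882)/3 = 0.530973
R(2,1) = 0.532290 + (0.532290 − 0.537200)/3 = 0.530653
R(2,2) = 0.530653 + (0.530653 − 0.530973)/15 = 0.530632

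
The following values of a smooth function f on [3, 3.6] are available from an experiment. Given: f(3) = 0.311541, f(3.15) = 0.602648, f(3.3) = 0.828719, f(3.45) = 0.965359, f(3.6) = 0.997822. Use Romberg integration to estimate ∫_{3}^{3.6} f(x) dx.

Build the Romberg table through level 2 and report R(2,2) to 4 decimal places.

R(0,0) (trapezoid, 1 panel, h=0.6000): 0.392809
R(1,0) (trapezoid, 2 panels, h=0.3000): 0.445020
R(2,0) (trapezoid, 4 panels, h=0.1500): 0.457711
R(1,1) = 0.445020 + (0.445020 − 0.392809)/3 = 0.462424
R(2,1) = 0.457711 + (0.457711 − 0.445020)/3 = 0.461941
R(2,2) = 0.461941 + (0.461941 − 0.462424)/15 = 0.461909

0.4619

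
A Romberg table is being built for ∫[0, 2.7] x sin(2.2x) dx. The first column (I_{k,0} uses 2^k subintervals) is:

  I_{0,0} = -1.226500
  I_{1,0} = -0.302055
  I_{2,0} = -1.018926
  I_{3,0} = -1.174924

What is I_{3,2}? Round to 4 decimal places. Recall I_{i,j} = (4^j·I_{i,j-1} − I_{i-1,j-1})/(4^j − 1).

Richardson extrapolation on the trapezoidal column (denominator 4−1=3):
I_{2,1} = -1.018926 + (-1.018926 − (-0.302055))/3 = -1.257883
I_{3,1} = -1.174924 + (-1.174924 − (-1.018926))/3 = -1.226923
I_{3,2} = (16·(-1.226923) − (-1.257883)) / 15 = -1.224859

-1.2249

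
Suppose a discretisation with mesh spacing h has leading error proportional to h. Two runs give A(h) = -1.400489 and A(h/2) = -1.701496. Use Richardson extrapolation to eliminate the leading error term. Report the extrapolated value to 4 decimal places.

The leading error scales as h; refining by a factor of 2 reduces it by 2^1 = 2.
Extrapolated value = (2·A(h/2) − A(h)) / (2 − 1)
= (2·(-1.701496) − (-1.400489)) / 1
= -2.002503 / 1 = -2.002503

-2.0025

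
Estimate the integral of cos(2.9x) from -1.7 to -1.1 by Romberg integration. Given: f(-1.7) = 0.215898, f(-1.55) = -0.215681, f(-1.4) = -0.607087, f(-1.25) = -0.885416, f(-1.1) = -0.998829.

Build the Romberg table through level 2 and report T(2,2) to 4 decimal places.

-0.3200

T(0,0) (trapezoid, 1 panel, h=0.6000): -0.234879
T(1,0) (trapezoid, 2 panels, h=0.3000): -0.299566
T(2,0) (trapezoid, 4 panels, h=0.1500): -0.314947
T(1,1) = -0.299566 + (-0.299566 − (-0.234879))/3 = -0.321128
T(2,1) = -0.314947 + (-0.314947 − (-0.299566))/3 = -0.320074
T(2,2) = -0.320074 + (-0.320074 − (-0.321128))/15 = -0.320004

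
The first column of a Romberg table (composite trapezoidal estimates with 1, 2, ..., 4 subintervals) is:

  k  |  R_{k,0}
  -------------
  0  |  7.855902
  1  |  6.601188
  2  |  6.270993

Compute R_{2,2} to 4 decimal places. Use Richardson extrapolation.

6.1595

R_{1,1} = 6.601188 + (6.601188 − 7.855902)/3 = 6.182950
R_{2,1} = 6.270993 + (6.270993 − 6.601188)/3 = 6.160928
R_{2,2} = 6.160928 + (6.160928 − 6.182950)/15 = 6.159460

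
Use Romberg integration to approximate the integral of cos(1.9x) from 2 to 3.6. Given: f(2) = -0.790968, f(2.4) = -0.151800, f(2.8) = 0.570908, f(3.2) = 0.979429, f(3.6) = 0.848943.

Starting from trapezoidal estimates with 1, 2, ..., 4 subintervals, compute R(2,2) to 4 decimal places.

0.5998

R(0,0) (trapezoid, 1 panel, h=1.6000): 0.046380
R(1,0) (trapezoid, 2 panels, h=0.8000): 0.479916
R(2,0) (trapezoid, 4 panels, h=0.4000): 0.571010
R(1,1) = 0.479916 + (0.479916 − 0.046380)/3 = 0.624428
R(2,1) = 0.571010 + (0.571010 − 0.479916)/3 = 0.601375
R(2,2) = 0.601375 + (0.601375 − 0.624428)/15 = 0.599838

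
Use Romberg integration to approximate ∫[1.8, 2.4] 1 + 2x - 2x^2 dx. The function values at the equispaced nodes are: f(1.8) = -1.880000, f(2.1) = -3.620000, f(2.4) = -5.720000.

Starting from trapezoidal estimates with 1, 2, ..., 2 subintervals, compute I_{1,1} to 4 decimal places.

I_{0,0} (trapezoid, 1 panel, h=0.6000): -2.280000
I_{1,0} (trapezoid, 2 panels, h=0.3000): -2.226000
I_{1,1} = -2.226000 + (-2.226000 − (-2.280000))/3 = -2.208000

-2.2080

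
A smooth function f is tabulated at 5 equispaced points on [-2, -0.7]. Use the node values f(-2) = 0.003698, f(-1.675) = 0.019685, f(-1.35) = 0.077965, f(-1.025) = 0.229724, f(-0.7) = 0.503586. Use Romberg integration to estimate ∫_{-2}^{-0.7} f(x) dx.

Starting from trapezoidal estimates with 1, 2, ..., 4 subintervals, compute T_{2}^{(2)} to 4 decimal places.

T_{0}^{(0)} (trapezoid, 1 panel, h=1.3000): 0.329735
T_{1}^{(0)} (trapezoid, 2 panels, h=0.6500): 0.215545
T_{2}^{(0)} (trapezoid, 4 panels, h=0.3250): 0.188830
T_{1}^{(1)} = 0.215545 + (0.215545 − 0.329735)/3 = 0.177482
T_{2}^{(1)} = 0.188830 + (0.188830 − 0.215545)/3 = 0.179925
T_{2}^{(2)} = 0.179925 + (0.179925 − 0.177482)/15 = 0.180088

0.1801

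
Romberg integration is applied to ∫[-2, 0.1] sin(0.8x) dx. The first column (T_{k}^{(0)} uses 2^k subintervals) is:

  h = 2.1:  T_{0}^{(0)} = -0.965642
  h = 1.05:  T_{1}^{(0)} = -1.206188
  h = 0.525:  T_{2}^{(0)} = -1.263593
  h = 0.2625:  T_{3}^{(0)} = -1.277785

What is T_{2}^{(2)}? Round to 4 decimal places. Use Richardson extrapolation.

Richardson extrapolation on the trapezoidal column (denominator 4−1=3):
T_{1}^{(1)} = -1.206188 + (-1.206188 − (-0.965642))/3 = -1.286370
T_{2}^{(1)} = -1.263593 + (-1.263593 − (-1.206188))/3 = -1.282728
T_{2}^{(2)} = (16·(-1.282728) − (-1.286370)) / 15 = -1.282485
(Column j=1 coincides with Simpson's rule on the same nodes.)

-1.2825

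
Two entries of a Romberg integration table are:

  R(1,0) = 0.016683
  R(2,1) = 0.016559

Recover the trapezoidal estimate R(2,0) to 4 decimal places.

0.0166

From R(2,1) = (4·R(2,0) − R(1,0))/3, solve for R(2,0):
4·R(2,0) = 3·0.016559 + 0.016683 = 0.066360
R(2,0) = 0.016590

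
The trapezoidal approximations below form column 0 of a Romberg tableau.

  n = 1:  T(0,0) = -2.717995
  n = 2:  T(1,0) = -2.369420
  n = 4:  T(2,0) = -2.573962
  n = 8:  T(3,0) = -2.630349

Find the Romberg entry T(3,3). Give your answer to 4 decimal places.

-2.6493

Richardson extrapolation on the trapezoidal column (denominator 4−1=3):
T(1,1) = (4·(-2.369420) − (-2.717995)) / 3 = -2.253228
T(2,1) = -2.573962 + (-2.573962 − (-2.369420))/3 = -2.642143
T(3,1) = -2.630349 + (-2.630349 − (-2.573962))/3 = -2.649145
T(2,2) = (16·(-2.642143) − (-2.253228)) / 15 = -2.668071
T(3,2) = (16·(-2.649145) − (-2.642143)) / 15 = -2.649612
T(3,3) = (64·(-2.649612) − (-2.668071)) / 63 = -2.649319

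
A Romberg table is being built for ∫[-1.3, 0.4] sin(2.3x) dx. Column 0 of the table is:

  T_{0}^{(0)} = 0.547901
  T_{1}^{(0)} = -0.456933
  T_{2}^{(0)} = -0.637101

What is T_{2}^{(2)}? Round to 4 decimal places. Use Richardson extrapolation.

Richardson extrapolation on the trapezoidal column (denominator 4−1=3):
T_{1}^{(1)} = -0.456933 + (-0.456933 − 0.547901)/3 = -0.791878
T_{2}^{(1)} = -0.637101 + (-0.637101 − (-0.456933))/3 = -0.697157
T_{2}^{(2)} = (16·(-0.697157) − (-0.791878)) / 15 = -0.690842
(Column j=1 coincides with Simpson's rule on the same nodes.)

-0.6908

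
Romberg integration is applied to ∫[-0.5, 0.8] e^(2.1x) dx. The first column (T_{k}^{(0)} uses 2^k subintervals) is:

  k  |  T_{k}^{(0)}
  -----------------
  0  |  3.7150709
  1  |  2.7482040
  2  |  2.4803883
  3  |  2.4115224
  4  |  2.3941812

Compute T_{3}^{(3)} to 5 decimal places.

2.38839

Richardson extrapolation on the trapezoidal column (denominator 4−1=3):
T_{1}^{(1)} = (4·2.7482040 − 3.7150709) / 3 = 2.4259150
T_{2}^{(1)} = 2.4803883 + (2.4803883 − 2.7482040)/3 = 2.3911164
T_{3}^{(1)} = (4·2.4115224 − 2.4803883) / 3 = 2.3885671
T_{2}^{(2)} = 2.3911164 + (2.3911164 − 2.4259150)/15 = 2.3887965
T_{3}^{(2)} = (16·2.3885671 − 2.3911164) / 15 = 2.3883971
T_{3}^{(3)} = (64·2.3883971 − 2.3887965) / 63 = 2.3883908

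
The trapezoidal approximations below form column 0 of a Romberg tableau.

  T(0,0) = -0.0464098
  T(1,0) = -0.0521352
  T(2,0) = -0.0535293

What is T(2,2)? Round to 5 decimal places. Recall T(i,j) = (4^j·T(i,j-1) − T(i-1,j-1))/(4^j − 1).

-0.05399

T(1,1) = -0.0521352 + (-0.0521352 − (-0.0464098))/3 = -0.0540437
T(2,1) = (4·(-0.0535293) − (-0.0521352)) / 3 = -0.0539940
T(2,2) = (16·(-0.0539940) − (-0.0540437)) / 15 = -0.0539907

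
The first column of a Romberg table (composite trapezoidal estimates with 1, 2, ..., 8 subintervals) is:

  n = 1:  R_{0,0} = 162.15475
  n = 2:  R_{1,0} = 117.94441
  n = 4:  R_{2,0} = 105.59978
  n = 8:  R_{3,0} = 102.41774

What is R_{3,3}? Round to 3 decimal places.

Richardson extrapolation on the trapezoidal column (denominator 4−1=3):
R_{1,1} = (4·117.94441 − 162.15475) / 3 = 103.20763
R_{2,1} = 105.59978 + (105.59978 − 117.94441)/3 = 101.48490
R_{3,1} = (4·102.41774 − 105.59978) / 3 = 101.35706
R_{2,2} = 101.48490 + (101.48490 − 103.20763)/15 = 101.37005
R_{3,2} = (16·101.35706 − 101.48490) / 15 = 101.34854
R_{3,3} = (64·101.34854 − 101.37005) / 63 = 101.34820

101.348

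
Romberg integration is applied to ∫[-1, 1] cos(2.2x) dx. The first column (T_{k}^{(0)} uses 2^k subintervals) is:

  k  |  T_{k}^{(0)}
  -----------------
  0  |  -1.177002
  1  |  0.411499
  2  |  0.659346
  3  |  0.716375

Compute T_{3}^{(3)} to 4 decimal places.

0.7350

T_{1}^{(1)} = (4·0.411499 − (-1.177002)) / 3 = 0.940999
T_{2}^{(1)} = 0.659346 + (0.659346 − 0.411499)/3 = 0.741962
T_{3}^{(1)} = 0.716375 + (0.716375 − 0.659346)/3 = 0.735385
T_{2}^{(2)} = 0.741962 + (0.741962 − 0.940999)/15 = 0.728693
T_{3}^{(2)} = (16·0.735385 − 0.741962) / 15 = 0.734947
T_{3}^{(3)} = (64·0.734947 − 0.728693) / 63 = 0.735046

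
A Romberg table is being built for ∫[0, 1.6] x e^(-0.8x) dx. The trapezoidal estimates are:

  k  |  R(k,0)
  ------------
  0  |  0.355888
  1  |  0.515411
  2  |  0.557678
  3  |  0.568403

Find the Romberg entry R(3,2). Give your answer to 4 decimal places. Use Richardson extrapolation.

R(2,1) = 0.557678 + (0.557678 − 0.515411)/3 = 0.571767
R(3,1) = (4·0.568403 − 0.557678) / 3 = 0.571978
R(3,2) = 0.571978 + (0.571978 − 0.571767)/15 = 0.571992

0.5720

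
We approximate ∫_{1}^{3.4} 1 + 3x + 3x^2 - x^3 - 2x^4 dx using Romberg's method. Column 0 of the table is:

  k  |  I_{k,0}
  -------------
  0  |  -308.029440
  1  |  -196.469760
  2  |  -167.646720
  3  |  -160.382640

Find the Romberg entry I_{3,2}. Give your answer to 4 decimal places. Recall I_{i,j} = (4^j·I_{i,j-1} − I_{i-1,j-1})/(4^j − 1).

-157.9561

I_{2,1} = (4·(-167.646720) − (-196.469760)) / 3 = -158.039040
I_{3,1} = -160.382640 + (-160.382640 − (-167.646720))/3 = -157.961280
I_{3,2} = (16·(-157.961280) − (-158.039040)) / 15 = -157.956096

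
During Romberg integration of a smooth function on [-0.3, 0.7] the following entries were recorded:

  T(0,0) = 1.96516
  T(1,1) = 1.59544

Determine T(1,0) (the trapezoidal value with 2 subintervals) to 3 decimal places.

1.688

From T(1,1) = (4·T(1,0) − T(0,0))/3, solve for T(1,0):
4·T(1,0) = 3·1.59544 + 1.96516 = 6.75148
T(1,0) = 1.68787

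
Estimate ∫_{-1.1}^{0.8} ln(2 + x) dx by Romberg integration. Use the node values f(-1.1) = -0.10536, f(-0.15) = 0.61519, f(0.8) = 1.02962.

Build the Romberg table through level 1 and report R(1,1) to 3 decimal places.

1.072

R(0,0) (trapezoid, 1 panel, h=1.9000): 0.87805
R(1,0) (trapezoid, 2 panels, h=0.9500): 1.02345
R(1,1) = 1.02345 + (1.02345 − 0.87805)/3 = 1.07192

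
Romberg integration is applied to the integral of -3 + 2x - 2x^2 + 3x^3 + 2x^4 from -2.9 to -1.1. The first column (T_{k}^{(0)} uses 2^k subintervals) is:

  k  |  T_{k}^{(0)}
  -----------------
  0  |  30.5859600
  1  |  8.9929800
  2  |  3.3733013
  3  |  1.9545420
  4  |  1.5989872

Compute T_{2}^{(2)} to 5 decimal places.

1.48039

Richardson extrapolation on the trapezoidal column (denominator 4−1=3):
T_{1}^{(1)} = (4·8.9929800 − 30.5859600) / 3 = 1.7953200
T_{2}^{(1)} = 3.3733013 + (3.3733013 − 8.9929800)/3 = 1.5000751
T_{2}^{(2)} = 1.5000751 + (1.5000751 − 1.7953200)/15 = 1.4803921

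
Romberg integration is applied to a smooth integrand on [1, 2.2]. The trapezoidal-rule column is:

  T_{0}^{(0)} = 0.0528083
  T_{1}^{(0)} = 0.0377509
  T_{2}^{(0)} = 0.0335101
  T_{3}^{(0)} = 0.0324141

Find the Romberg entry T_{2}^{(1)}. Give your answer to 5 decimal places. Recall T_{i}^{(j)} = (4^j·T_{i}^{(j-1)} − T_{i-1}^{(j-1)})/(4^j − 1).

Richardson extrapolation on the trapezoidal column (denominator 4−1=3):
T_{2}^{(1)} = (4·0.0335101 − 0.0377509) / 3 = 0.0320965

0.03210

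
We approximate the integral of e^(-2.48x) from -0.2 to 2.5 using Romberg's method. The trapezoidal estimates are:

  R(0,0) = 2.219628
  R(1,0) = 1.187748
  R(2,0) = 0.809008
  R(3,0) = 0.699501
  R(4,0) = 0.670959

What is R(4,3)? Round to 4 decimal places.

Richardson extrapolation on the trapezoidal column (denominator 4−1=3):
R(2,1) = 0.809008 + (0.809008 − 1.187748)/3 = 0.682761
R(3,1) = 0.699501 + (0.699501 − 0.809008)/3 = 0.662999
R(4,1) = (4·0.670959 − 0.699501) / 3 = 0.661445
R(3,2) = 0.662999 + (0.662999 − 0.682761)/15 = 0.661682
R(4,2) = 0.661445 + (0.661445 − 0.662999)/15 = 0.661341
R(4,3) = (64·0.661341 − 0.661682) / 63 = 0.661336

0.6613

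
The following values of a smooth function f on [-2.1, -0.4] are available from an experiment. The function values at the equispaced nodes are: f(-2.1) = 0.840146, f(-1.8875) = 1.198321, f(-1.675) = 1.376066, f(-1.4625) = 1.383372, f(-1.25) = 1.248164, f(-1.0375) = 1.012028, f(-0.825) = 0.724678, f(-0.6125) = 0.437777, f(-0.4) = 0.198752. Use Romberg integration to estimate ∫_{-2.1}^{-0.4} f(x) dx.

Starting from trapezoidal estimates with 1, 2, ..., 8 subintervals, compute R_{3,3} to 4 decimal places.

R_{0,0} (trapezoid, 1 panel, h=1.7000): 0.883063
R_{1,0} (trapezoid, 2 panels, h=0.8500): 1.502471
R_{2,0} (trapezoid, 4 panels, h=0.4250): 1.644052
R_{3,0} (trapezoid, 8 panels, h=0.2125): 1.678719
R_{1,1} = 1.502471 + (1.502471 − 0.883063)/3 = 1.708940
R_{2,1} = 1.644052 + (1.644052 − 1.502471)/3 = 1.691246
R_{3,1} = 1.678719 + (1.678719 − 1.644052)/3 = 1.690275
R_{2,2} = 1.691246 + (1.691246 − 1.708940)/15 = 1.690066
R_{3,2} = 1.690275 + (1.690275 − 1.691246)/15 = 1.690210
R_{3,3} = 1.690210 + (1.690210 − 1.690066)/63 = 1.690212

1.6902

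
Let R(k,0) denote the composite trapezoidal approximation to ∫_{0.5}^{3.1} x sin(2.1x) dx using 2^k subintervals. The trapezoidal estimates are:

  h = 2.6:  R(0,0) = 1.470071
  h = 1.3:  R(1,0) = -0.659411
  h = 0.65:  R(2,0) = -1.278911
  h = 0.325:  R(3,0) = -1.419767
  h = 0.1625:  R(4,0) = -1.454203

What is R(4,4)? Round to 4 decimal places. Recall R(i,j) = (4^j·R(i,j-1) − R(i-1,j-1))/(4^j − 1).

-1.4656

Richardson extrapolation on the trapezoidal column (denominator 4−1=3):
R(1,1) = -0.659411 + (-0.659411 − 1.470071)/3 = -1.369238
R(2,1) = -1.278911 + (-1.278911 − (-0.659411))/3 = -1.485411
R(3,1) = (4·(-1.419767) − (-1.278911)) / 3 = -1.466719
R(4,1) = (4·(-1.454203) − (-1.419767)) / 3 = -1.465682
R(2,2) = -1.485411 + (-1.485411 − (-1.369238))/15 = -1.493156
R(3,2) = -1.466719 + (-1.466719 − (-1.485411))/15 = -1.465473
R(4,2) = -1.465682 + (-1.465682 − (-1.466719))/15 = -1.465613
R(3,3) = -1.465473 + (-1.465473 − (-1.493156))/63 = -1.465034
R(4,3) = (64·(-1.465613) − (-1.465473)) / 63 = -1.465615
R(4,4) = (256·(-1.465615) − (-1.465034)) / 255 = -1.465617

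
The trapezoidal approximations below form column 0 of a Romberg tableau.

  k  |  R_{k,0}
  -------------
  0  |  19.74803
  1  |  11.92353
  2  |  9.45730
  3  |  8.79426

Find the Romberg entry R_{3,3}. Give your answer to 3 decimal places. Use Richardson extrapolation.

Richardson extrapolation on the trapezoidal column (denominator 4−1=3):
R_{1,1} = (4·11.92353 − 19.74803) / 3 = 9.31536
R_{2,1} = 9.45730 + (9.45730 − 11.92353)/3 = 8.63522
R_{3,1} = 8.79426 + (8.79426 − 9.45730)/3 = 8.57325
R_{2,2} = (16·8.63522 − 9.31536) / 15 = 8.58988
R_{3,2} = (16·8.57325 − 8.63522) / 15 = 8.56912
R_{3,3} = (64·8.56912 − 8.58988) / 63 = 8.56879

8.569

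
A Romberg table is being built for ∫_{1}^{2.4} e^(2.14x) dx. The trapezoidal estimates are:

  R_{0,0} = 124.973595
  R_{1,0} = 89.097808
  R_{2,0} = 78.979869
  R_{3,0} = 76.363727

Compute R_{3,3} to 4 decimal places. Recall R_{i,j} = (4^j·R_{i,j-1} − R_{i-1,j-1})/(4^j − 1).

75.4836

R_{1,1} = (4·89.097808 − 124.973595) / 3 = 77.139212
R_{2,1} = 78.979869 + (78.979869 − 89.097808)/3 = 75.607223
R_{3,1} = (4·76.363727 − 78.979869) / 3 = 75.491680
R_{2,2} = 75.607223 + (75.607223 − 77.139212)/15 = 75.505090
R_{3,2} = (16·75.491680 − 75.607223) / 15 = 75.483977
R_{3,3} = (64·75.483977 − 75.505090) / 63 = 75.483642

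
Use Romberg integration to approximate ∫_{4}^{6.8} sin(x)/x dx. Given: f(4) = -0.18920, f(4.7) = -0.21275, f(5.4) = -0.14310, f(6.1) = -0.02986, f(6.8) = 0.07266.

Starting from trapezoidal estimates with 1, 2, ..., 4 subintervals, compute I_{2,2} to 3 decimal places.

-0.320

I_{0,0} (trapezoid, 1 panel, h=2.8000): -0.16316
I_{1,0} (trapezoid, 2 panels, h=1.4000): -0.28192
I_{2,0} (trapezoid, 4 panels, h=0.7000): -0.31079
I_{1,1} = -0.28192 + (-0.28192 − (-0.16316))/3 = -0.32151
I_{2,1} = -0.31079 + (-0.31079 − (-0.28192))/3 = -0.32041
I_{2,2} = -0.32041 + (-0.32041 − (-0.32151))/15 = -0.32034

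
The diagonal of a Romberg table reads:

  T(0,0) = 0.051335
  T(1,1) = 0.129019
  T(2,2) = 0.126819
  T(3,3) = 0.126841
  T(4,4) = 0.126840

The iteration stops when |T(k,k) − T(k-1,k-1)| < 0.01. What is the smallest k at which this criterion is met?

k = 2

|T(1,1) − T(0,0)| = 0.077684 ≥ 0.01
|T(2,2) − T(1,1)| = 0.002200 < 0.01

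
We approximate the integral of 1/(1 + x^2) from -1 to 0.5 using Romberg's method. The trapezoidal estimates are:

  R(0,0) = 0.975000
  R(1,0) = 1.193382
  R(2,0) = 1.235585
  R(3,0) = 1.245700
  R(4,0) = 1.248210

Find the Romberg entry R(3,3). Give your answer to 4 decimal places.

R(1,1) = 1.193382 + (1.193382 − 0.975000)/3 = 1.266176
R(2,1) = (4·1.235585 − 1.193382) / 3 = 1.249653
R(3,1) = (4·1.245700 − 1.235585) / 3 = 1.249072
R(2,2) = (16·1.249653 − 1.266176) / 15 = 1.248551
R(3,2) = (16·1.249072 − 1.249653) / 15 = 1.249033
R(3,3) = (64·1.249033 − 1.248551) / 63 = 1.249041

1.2490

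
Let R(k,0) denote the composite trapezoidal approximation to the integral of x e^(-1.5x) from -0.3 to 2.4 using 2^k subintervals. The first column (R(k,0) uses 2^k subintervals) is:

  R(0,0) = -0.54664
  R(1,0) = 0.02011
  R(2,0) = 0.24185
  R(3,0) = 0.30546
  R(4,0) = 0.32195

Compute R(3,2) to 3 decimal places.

0.327

Richardson extrapolation on the trapezoidal column (denominator 4−1=3):
R(2,1) = 0.24185 + (0.24185 − 0.02011)/3 = 0.31576
R(3,1) = (4·0.30546 − 0.24185) / 3 = 0.32666
R(3,2) = 0.32666 + (0.32666 − 0.31576)/15 = 0.32739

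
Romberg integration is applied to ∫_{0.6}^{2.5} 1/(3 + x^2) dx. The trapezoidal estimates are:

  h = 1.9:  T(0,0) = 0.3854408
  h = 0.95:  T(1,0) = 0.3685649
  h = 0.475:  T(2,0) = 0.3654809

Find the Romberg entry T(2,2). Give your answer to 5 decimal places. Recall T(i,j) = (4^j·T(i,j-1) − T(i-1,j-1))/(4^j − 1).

T(1,1) = 0.3685649 + (0.3685649 − 0.3854408)/3 = 0.3629396
T(2,1) = (4·0.3654809 − 0.3685649) / 3 = 0.3644529
T(2,2) = (16·0.3644529 − 0.3629396) / 15 = 0.3645538
(Column j=1 coincides with Simpson's rule on the same nodes.)

0.36455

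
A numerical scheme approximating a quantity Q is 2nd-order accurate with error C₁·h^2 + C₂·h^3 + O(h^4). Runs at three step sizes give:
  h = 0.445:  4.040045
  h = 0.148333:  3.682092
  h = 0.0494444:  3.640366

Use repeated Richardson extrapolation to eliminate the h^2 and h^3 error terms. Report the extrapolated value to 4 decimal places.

3.6351

First eliminate the h^2 term (factor 3^2 = 9):
  B₁ = (9·3.682092 − 4.040045)/8 = 3.637348
  B₂ = (9·3.640366 − 3.682092)/8 = 3.635150
Then eliminate the h^3 term (factor 3^3 = 27):
  (27·3.635150 − 3.637348)/26 = 3.635065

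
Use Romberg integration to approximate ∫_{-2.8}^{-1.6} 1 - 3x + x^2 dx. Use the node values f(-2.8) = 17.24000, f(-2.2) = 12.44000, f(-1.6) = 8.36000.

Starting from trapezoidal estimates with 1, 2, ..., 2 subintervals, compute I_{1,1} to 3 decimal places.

I_{0,0} (trapezoid, 1 panel, h=1.2000): 15.36000
I_{1,0} (trapezoid, 2 panels, h=0.6000): 15.14400
I_{1,1} = 15.14400 + (15.14400 − 15.36000)/3 = 15.07200

15.072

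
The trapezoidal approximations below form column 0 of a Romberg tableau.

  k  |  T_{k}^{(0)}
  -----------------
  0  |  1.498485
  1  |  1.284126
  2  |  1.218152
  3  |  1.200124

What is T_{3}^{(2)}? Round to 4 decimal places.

1.1940

T_{2}^{(1)} = (4·1.218152 − 1.284126) / 3 = 1.196161
T_{3}^{(1)} = (4·1.200124 − 1.218152) / 3 = 1.194115
T_{3}^{(2)} = (16·1.194115 − 1.196161) / 15 = 1.193979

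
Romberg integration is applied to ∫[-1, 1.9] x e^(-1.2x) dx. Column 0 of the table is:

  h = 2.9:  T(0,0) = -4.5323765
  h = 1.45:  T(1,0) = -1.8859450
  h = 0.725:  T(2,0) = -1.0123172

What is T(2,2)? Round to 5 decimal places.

-0.70226

T(1,1) = -1.8859450 + (-1.8859450 − (-4.5323765))/3 = -1.0038012
T(2,1) = (4·(-1.0123172) − (-1.8859450)) / 3 = -0.7211079
T(2,2) = (16·(-0.7211079) − (-1.0038012)) / 15 = -0.7022617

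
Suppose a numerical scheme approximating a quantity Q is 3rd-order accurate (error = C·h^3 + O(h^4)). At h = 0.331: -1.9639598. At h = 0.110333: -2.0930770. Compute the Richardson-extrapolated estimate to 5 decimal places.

-2.09804

Extrapolated value = (27·A(h/3) − A(h)) / (27 − 1)
= (27·(-2.0930770) − (-1.9639598)) / 26
= -54.5491192 / 26 = -2.0980430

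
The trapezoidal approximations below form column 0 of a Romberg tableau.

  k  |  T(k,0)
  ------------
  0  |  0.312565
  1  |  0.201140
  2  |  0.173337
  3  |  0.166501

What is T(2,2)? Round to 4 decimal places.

Richardson extrapolation on the trapezoidal column (denominator 4−1=3):
T(1,1) = 0.201140 + (0.201140 − 0.312565)/3 = 0.163998
T(2,1) = 0.173337 + (0.173337 − 0.201140)/3 = 0.164069
T(2,2) = (16·0.164069 − 0.163998) / 15 = 0.164074

0.1641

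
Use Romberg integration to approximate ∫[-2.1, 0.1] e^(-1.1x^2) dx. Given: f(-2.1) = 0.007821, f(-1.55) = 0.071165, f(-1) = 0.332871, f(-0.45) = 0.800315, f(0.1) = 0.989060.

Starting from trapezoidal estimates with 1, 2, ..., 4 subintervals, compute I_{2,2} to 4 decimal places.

0.9499

I_{0,0} (trapezoid, 1 panel, h=2.2000): 1.096569
I_{1,0} (trapezoid, 2 panels, h=1.1000): 0.914443
I_{2,0} (trapezoid, 4 panels, h=0.5500): 0.936535
I_{1,1} = 0.914443 + (0.914443 − 1.096569)/3 = 0.853734
I_{2,1} = 0.936535 + (0.936535 − 0.914443)/3 = 0.943899
I_{2,2} = 0.943899 + (0.943899 − 0.853734)/15 = 0.949910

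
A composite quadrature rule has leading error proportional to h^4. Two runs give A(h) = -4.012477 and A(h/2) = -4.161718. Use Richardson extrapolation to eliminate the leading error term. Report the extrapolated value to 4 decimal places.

-4.1717

The leading error scales as h^4; refining by a factor of 2 reduces it by 2^4 = 16.
Extrapolated value = (16·A(h/2) − A(h)) / (16 − 1)
= (16·(-4.161718) − (-4.012477)) / 15
= -62.575011 / 15 = -4.171667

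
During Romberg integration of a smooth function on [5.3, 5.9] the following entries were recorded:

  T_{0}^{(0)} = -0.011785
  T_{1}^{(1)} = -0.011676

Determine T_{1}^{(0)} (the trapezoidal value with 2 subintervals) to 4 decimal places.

-0.0117

From T_{1}^{(1)} = (4·T_{1}^{(0)} − T_{0}^{(0)})/3, solve for T_{1}^{(0)}:
4·T_{1}^{(0)} = 3·(-0.011676) + (-0.011785) = -0.046813
T_{1}^{(0)} = -0.011703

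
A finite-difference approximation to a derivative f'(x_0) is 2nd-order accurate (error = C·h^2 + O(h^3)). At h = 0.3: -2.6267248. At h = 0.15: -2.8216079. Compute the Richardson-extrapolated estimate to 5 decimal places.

-2.88657

The leading error scales as h^2; refining by a factor of 2 reduces it by 2^2 = 4.
Extrapolated value = (4·A(h/2) − A(h)) / (4 − 1)
= (4·(-2.8216079) − (-2.6267248)) / 3
= -8.6597068 / 3 = -2.8865689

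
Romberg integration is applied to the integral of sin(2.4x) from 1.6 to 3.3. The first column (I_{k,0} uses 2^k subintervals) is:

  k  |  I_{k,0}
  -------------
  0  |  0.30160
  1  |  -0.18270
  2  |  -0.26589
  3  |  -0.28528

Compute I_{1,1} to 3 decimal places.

-0.344

Richardson extrapolation on the trapezoidal column (denominator 4−1=3):
I_{1,1} = -0.18270 + (-0.18270 − 0.30160)/3 = -0.34413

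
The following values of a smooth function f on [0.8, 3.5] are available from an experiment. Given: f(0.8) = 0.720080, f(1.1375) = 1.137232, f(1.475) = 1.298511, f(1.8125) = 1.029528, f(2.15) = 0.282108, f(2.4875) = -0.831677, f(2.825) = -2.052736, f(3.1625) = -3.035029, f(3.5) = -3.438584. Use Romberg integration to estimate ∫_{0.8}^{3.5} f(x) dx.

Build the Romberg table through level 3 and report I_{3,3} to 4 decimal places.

-1.1777

I_{0,0} (trapezoid, 1 panel, h=2.7000): -3.669980
I_{1,0} (trapezoid, 2 panels, h=1.3500): -1.454144
I_{2,0} (trapezoid, 4 panels, h=0.6750): -1.236174
I_{3,0} (trapezoid, 8 panels, h=0.3375): -1.191819
I_{1,1} = -1.454144 + (-1.454144 − (-3.669980))/3 = -0.715532
I_{2,1} = -1.236174 + (-1.236174 − (-1.454144))/3 = -1.163517
I_{3,1} = -1.191819 + (-1.191819 − (-1.236174))/3 = -1.177034
I_{2,2} = -1.163517 + (-1.163517 − (-0.715532))/15 = -1.193383
I_{3,2} = -1.177034 + (-1.177034 − (-1.163517))/15 = -1.177935
I_{3,3} = -1.177935 + (-1.177935 − (-1.193383))/63 = -1.177690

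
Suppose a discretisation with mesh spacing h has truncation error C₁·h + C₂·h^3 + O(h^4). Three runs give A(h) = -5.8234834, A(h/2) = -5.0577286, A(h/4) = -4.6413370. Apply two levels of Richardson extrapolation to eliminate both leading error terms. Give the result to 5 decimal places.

-4.21537

First eliminate the h term (factor 2^1 = 2):
  B₁ = (2·(-5.0577286) − (-5.8234834))/1 = -4.2919738
  B₂ = (2·(-4.6413370) − (-5.0577286))/1 = -4.2249454
Then eliminate the h^3 term (factor 2^3 = 8):
  (8·(-4.2249454) − (-4.2919738))/7 = -4.2153699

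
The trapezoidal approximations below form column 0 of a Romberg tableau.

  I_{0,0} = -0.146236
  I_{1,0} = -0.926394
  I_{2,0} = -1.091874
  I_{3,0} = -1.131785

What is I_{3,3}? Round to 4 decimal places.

Richardson extrapolation on the trapezoidal column (denominator 4−1=3):
I_{1,1} = (4·(-0.926394) − (-0.146236)) / 3 = -1.186447
I_{2,1} = -1.091874 + (-1.091874 − (-0.926394))/3 = -1.147034
I_{3,1} = -1.131785 + (-1.131785 − (-1.091874))/3 = -1.145089
I_{2,2} = -1.147034 + (-1.147034 − (-1.186447))/15 = -1.144406
I_{3,2} = -1.145089 + (-1.145089 − (-1.147034))/15 = -1.144959
I_{3,3} = (64·(-1.144959) − (-1.144406)) / 63 = -1.144968
(Column j=1 coincides with Simpson's rule on the same nodes.)

-1.1450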